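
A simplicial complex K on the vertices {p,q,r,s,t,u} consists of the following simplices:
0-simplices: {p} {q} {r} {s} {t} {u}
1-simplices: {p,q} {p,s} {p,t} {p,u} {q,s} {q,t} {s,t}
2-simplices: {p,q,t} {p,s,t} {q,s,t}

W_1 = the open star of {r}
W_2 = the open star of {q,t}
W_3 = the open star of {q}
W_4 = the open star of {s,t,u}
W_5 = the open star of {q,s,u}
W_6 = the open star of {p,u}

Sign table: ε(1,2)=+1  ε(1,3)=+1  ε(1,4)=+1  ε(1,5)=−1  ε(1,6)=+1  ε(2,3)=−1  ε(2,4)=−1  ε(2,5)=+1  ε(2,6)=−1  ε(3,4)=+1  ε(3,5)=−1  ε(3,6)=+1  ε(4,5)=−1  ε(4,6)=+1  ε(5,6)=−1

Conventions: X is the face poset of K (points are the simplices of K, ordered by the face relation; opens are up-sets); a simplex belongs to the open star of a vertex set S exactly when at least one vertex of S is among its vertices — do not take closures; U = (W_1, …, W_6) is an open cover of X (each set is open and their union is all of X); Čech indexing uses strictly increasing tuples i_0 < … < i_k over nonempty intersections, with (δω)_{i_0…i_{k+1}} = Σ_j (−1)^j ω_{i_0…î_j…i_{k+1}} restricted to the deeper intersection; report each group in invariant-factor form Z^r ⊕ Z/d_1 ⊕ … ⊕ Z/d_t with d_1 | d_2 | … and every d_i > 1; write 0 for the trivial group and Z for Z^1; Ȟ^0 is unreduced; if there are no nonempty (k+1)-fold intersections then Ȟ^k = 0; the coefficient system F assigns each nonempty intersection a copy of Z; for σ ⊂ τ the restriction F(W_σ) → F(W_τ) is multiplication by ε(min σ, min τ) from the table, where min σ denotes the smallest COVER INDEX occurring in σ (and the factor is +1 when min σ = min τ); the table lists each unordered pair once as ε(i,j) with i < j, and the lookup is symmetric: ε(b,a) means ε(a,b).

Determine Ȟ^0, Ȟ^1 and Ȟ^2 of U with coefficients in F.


Ȟ^0 ≅ Z^2; Ȟ^1 ≅ 0; Ȟ^2 ≅ 0

nonempty intersections:
  W1={{r}} W2={{q},{t},{p,q},{p,t},{q,s},{q,t},{s,t},{p,q,t},{p,s,t},{q,s,t}} W3={{q},{p,q},{q,s},{q,t},{p,q,t},{q,s,t}} W4={{s},{t},{u},{p,s},{p,t},{p,u},{q,s},{q,t},{s,t},{p,q,t},{p,s,t},{q,s,t}} W5={{q},{s},{u},{p,q},{p,s},{p,u},{q,s},{q,t},{s,t},{p,q,t},{p,s,t},{q,s,t}} W6={{p},{u},{p,q},{p,s},{p,t},{p,u},{p,q,t},{p,s,t}}
  W23={{q},{p,q},{q,s},{q,t},{p,q,t},{q,s,t}} W24={{t},{p,t},{q,s},{q,t},{s,t},{p,q,t},{p,s,t},{q,s,t}} W25={{q},{p,q},{q,s},{q,t},{s,t},{p,q,t},{p,s,t},{q,s,t}} W26={{p,q},{p,t},{p,q,t},{p,s,t}} W34={{q,s},{q,t},{p,q,t},{q,s,t}} W35={{q},{p,q},{q,s},{q,t},{p,q,t},{q,s,t}} W36={{p,q},{p,q,t}} W45={{s},{u},{p,s},{p,u},{q,s},{q,t},{s,t},{p,q,t},{p,s,t},{q,s,t}} W46={{u},{p,s},{p,t},{p,u},{p,q,t},{p,s,t}} W56={{u},{p,q},{p,s},{p,u},{p,q,t},{p,s,t}}
  W234={{q,s},{q,t},{p,q,t},{q,s,t}} W235={{q},{p,q},{q,s},{q,t},{p,q,t},{q,s,t}} W236={{p,q},{p,q,t}} W245={{q,s},{q,t},{s,t},{p,q,t},{p,s,t},{q,s,t}} W246={{p,t},{p,q,t},{p,s,t}} W256={{p,q},{p,q,t},{p,s,t}} W345={{q,s},{q,t},{p,q,t},{q,s,t}} W346={{p,q,t}} W356={{p,q},{p,q,t}} W456={{u},{p,s},{p,u},{p,q,t},{p,s,t}}
  W2345={{q,s},{q,t},{p,q,t},{q,s,t}} W2346={{p,q,t}} W2356={{p,q},{p,q,t}} W2456={{p,q,t},{p,s,t}} W3456={{p,q,t}}
  W23456={{p,q,t}}
C dims 6,10,10,5; δ0: rk 4, SNF 1^4; δ1: rk 6, SNF 1^6; δ2: rk 4, SNF 1^4
Ȟ^0: (6−4)−0=2 ⇒ Z^2
Ȟ^1: (10−6)−4=0 ⇒ 0
Ȟ^2: (10−4)−6=0 ⇒ 0


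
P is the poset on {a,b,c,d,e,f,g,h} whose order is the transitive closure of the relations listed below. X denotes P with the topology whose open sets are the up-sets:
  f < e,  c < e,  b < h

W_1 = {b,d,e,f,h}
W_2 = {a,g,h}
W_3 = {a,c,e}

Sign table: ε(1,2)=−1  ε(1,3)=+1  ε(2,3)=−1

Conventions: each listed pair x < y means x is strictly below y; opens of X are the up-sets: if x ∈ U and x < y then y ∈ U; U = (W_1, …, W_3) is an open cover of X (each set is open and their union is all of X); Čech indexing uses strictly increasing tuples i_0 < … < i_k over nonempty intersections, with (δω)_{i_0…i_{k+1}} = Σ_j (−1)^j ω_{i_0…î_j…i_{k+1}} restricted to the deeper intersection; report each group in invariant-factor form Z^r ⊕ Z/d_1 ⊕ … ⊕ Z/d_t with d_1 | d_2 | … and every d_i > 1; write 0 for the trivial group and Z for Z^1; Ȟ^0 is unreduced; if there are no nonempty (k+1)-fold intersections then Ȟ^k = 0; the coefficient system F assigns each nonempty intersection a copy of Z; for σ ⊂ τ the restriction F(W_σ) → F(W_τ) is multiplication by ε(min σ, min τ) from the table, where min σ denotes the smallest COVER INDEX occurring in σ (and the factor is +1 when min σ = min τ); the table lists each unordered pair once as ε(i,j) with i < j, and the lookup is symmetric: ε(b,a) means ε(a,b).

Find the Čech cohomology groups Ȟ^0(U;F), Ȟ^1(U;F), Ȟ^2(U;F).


Ȟ^0 = Z; Ȟ^1 = Z; Ȟ^2 = 0

nerve of the cover:
  W12={h} W13={e} W23={a}
C dims 3,3; δ0: rk 2, SNF 1^2
Ȟ^0 = (3 − 2) − 0 = 1, so Ȟ^0 ≅ Z
Ȟ^1 = (3 − 0) − 2 = 1, so Ȟ^1 ≅ Z
Ȟ^2 = (0 − 0) − 0 = 0, so Ȟ^2 ≅ 0


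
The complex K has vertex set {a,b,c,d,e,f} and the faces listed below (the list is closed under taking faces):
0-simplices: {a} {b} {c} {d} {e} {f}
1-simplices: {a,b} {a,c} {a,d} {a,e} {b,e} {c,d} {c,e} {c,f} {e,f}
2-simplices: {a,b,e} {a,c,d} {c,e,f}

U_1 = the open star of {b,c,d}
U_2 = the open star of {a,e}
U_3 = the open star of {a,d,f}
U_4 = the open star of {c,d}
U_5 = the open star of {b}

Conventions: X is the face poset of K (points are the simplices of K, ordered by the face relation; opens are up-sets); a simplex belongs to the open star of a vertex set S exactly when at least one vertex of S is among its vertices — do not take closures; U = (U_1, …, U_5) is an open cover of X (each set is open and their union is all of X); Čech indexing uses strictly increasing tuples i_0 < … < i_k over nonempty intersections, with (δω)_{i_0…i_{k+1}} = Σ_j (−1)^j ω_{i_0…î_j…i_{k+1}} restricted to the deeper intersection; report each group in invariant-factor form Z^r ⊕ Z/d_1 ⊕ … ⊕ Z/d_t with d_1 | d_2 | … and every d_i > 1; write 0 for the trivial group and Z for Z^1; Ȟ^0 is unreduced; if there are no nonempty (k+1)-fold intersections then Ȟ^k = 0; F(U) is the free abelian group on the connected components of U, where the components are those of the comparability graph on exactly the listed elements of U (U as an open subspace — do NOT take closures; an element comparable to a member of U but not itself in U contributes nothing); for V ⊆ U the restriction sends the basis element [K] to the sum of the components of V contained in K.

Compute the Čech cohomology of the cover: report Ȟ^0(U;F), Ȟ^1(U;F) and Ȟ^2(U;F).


intersection data:
  U1={{b},{c},{d},{a,b},{a,c},{a,d},{b,e},{c,d},{c,e},{c,f},{a,b,e},{a,c,d},{c,e,f}} U2={{a},{e},{a,b},{a,c},{a,d},{a,e},{b,e},{c,e},{e,f},{a,b,e},{a,c,d},{c,e,f}} U3={{a},{d},{f},{a,b},{a,c},{a,d},{a,e},{c,d},{c,f},{e,f},{a,b,e},{a,c,d},{c,e,f}} U4={{c},{d},{a,c},{a,d},{c,d},{c,e},{c,f},{a,c,d},{c,e,f}} U5={{b},{a,b},{b,e},{a,b,e}}
  U12={{a,b},{a,c},{a,d},{b,e},{c,e},{a,b,e},{a,c,d},{c,e,f}} U13={{d},{a,b},{a,c},{a,d},{c,d},{c,f},{a,b,e},{a,c,d},{c,e,f}} U14={{c},{d},{a,c},{a,d},{c,d},{c,e},{c,f},{a,c,d},{c,e,f}} U15={{b},{a,b},{b,e},{a,b,e}} U23={{a},{a,b},{a,c},{a,d},{a,e},{e,f},{a,b,e},{a,c,d},{c,e,f}} U24={{a,c},{a,d},{c,e},{a,c,d},{c,e,f}} U25={{a,b},{b,e},{a,b,e}} U34={{d},{a,c},{a,d},{c,d},{c,f},{a,c,d},{c,e,f}} U35={{a,b},{a,b,e}}
  U123={{a,b},{a,c},{a,d},{a,b,e},{a,c,d},{c,e,f}} U124={{a,c},{a,d},{c,e},{a,c,d},{c,e,f}} U125={{a,b},{b,e},{a,b,e}} U134={{d},{a,c},{a,d},{c,d},{c,f},{a,c,d},{c,e,f}} U135={{a,b},{a,b,e}} U234={{a,c},{a,d},{a,c,d},{c,e,f}} U235={{a,b},{a,b,e}}
  U1234={{a,c},{a,d},{a,c,d},{c,e,f}} U1235={{a,b},{a,b,e}}
components per intersection:
  U1: {{b},{a,b},{b,e},{a,b,e}} {{c},{d},{a,c},{a,d},{c,d},{c,e},{c,f},{a,c,d},{c,e,f}}
  U2: {{a},{e},{a,b},{a,c},{a,d},{a,e},{b,e},{c,e},{e,f},{a,b,e},{a,c,d},{c,e,f}}
  U3: {{a},{d},{a,b},{a,c},{a,d},{a,e},{c,d},{a,b,e},{a,c,d}} {{f},{c,f},{e,f},{c,e,f}}
  U4: {{c},{d},{a,c},{a,d},{c,d},{c,e},{c,f},{a,c,d},{c,e,f}}
  U5: {{b},{a,b},{b,e},{a,b,e}}
  U12: {{a,b},{b,e},{a,b,e}} {{a,c},{a,d},{a,c,d}} {{c,e},{c,e,f}}
  U13: {{d},{a,c},{a,d},{c,d},{a,c,d}} {{a,b},{a,b,e}} {{c,f},{c,e,f}}
  U14: {{c},{d},{a,c},{a,d},{c,d},{c,e},{c,f},{a,c,d},{c,e,f}}
  U15: {{b},{a,b},{b,e},{a,b,e}}
  U23: {{a},{a,b},{a,c},{a,d},{a,e},{a,b,e},{a,c,d}} {{e,f},{c,e,f}}
  U24: {{a,c},{a,d},{a,c,d}} {{c,e},{c,e,f}}
  U25: {{a,b},{b,e},{a,b,e}}
  U34: {{d},{a,c},{a,d},{c,d},{a,c,d}} {{c,f},{c,e,f}}
  U35: {{a,b},{a,b,e}}
  U123: {{a,b},{a,b,e}} {{a,c},{a,d},{a,c,d}} {{c,e,f}}
  U124: {{a,c},{a,d},{a,c,d}} {{c,e},{c,e,f}}
  U125: {{a,b},{b,e},{a,b,e}}
  U134: {{d},{a,c},{a,d},{c,d},{a,c,d}} {{c,f},{c,e,f}}
  U135: {{a,b},{a,b,e}}
  U234: {{a,c},{a,d},{a,c,d}} {{c,e,f}}
  U235: {{a,b},{a,b,e}}
  U1234: {{a,c},{a,d},{a,c,d}} {{c,e,f}}
  U1235: {{a,b},{a,b,e}}
C dims 7,16,12,3; δ0: rk 6, SNF 1^6; δ1: rk 9, SNF 1^9; δ2: rk 3, SNF 1^3
Ȟ^0 = (7 − 6) − 0 = 1, so Ȟ^0 ≅ Z
Ȟ^1 = (16 − 9) − 6 = 1, so Ȟ^1 ≅ Z
Ȟ^2 = (12 − 3) − 9 = 0, so Ȟ^2 ≅ 0

Ȟ^0 ≅ Z, Ȟ^1 ≅ Z and Ȟ^2 ≅ 0


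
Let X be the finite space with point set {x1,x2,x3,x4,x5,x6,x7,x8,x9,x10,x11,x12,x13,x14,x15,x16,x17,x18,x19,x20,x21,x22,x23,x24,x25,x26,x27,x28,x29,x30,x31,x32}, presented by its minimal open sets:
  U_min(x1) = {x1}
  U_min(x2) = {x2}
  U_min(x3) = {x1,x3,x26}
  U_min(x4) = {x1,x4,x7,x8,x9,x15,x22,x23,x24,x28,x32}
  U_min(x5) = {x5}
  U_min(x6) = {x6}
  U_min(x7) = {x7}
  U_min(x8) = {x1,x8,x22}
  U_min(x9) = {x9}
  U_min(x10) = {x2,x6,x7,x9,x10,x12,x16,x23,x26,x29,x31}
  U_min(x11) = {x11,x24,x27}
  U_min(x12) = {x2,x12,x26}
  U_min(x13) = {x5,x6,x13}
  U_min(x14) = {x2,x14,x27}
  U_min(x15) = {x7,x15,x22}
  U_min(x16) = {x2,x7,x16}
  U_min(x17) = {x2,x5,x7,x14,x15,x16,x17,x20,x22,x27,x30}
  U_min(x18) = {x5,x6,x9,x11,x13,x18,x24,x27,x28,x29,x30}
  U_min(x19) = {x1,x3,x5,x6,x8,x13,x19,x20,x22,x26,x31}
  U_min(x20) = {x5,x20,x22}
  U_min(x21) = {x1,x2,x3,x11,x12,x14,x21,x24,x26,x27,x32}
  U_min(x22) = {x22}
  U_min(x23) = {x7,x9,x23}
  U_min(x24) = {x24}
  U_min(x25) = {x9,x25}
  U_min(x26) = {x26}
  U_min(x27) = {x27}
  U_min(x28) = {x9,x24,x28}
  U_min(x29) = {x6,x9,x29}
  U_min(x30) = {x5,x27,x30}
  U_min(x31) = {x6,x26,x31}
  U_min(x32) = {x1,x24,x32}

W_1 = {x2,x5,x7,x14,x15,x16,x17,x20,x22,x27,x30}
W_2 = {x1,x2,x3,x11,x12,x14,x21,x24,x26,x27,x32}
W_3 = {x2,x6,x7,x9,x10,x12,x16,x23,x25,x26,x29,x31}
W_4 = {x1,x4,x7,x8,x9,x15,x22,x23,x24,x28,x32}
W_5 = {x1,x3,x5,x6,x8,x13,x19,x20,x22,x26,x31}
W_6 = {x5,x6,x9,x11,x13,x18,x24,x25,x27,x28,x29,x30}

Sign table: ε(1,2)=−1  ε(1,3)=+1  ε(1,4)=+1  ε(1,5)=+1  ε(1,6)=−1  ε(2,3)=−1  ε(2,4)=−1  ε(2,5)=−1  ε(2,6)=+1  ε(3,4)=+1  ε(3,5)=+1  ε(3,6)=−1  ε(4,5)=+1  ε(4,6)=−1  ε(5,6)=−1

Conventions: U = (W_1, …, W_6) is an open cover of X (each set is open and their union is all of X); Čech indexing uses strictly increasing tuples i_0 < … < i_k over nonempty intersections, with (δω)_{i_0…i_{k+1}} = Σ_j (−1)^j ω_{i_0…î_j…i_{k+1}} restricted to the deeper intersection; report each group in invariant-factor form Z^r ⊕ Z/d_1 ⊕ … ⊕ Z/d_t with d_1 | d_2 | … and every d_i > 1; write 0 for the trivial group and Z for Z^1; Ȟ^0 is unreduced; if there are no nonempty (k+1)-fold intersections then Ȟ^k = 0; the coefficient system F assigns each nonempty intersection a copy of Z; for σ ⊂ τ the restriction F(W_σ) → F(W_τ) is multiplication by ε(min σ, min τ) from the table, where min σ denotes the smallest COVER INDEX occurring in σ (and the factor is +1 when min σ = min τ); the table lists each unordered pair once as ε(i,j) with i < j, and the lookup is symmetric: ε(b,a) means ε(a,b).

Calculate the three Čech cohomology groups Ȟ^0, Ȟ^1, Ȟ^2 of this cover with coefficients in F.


nonempty intersections:
  W12={x2,x14,x27} W13={x2,x7,x16} W14={x7,x15,x22} W15={x5,x20,x22} W16={x5,x27,x30} W23={x2,x12,x26} W24={x1,x24,x32} W25={x1,x3,x26} W26={x11,x24,x27} W34={x7,x9,x23} W35={x6,x26,x31} W36={x6,x9,x25,x29} W45={x1,x8,x22} W46={x9,x24,x28} W56={x5,x6,x13}
  W123={x2} W126={x27} W134={x7} W145={x22} W156={x5} W235={x26} W245={x1} W246={x24} W346={x9} W356={x6}
C dims 6,15,10; δ0: rk 5, SNF 1^5; δ1: rk 10, SNF 1^9·2
Ȟ^0: (6−5)−0=1 ⇒ Z
Ȟ^1: (15−10)−5=0 ⇒ 0
Ȟ^2: (10−0)−10=0 plus torsion [2] ⇒ Z/2

Ȟ^0 ≅ Z,  Ȟ^1 ≅ 0,  Ȟ^2 ≅ Z/2


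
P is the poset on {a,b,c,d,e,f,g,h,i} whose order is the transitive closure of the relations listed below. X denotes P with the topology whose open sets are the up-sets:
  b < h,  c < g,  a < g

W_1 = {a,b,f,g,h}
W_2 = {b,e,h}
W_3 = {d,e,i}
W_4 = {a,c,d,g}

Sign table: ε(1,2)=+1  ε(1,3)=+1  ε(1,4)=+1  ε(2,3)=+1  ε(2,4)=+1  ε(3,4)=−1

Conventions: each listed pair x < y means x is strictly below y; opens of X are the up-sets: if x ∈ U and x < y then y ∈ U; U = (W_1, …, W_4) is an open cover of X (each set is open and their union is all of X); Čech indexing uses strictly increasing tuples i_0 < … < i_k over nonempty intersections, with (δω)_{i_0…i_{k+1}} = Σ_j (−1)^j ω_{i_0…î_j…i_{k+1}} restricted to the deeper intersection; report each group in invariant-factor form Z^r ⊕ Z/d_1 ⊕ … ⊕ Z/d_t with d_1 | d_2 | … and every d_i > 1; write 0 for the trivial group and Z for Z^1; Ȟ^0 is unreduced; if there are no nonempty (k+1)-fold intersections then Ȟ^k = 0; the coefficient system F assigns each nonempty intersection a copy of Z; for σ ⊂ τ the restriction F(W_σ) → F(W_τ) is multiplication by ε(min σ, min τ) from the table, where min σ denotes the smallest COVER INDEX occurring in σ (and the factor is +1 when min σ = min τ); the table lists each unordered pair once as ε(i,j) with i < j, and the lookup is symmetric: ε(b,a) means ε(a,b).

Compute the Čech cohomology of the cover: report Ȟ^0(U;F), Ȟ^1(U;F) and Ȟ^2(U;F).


nonempty intersections:
  W12={b,h} W14={a,g} W23={e} W34={d}
C dims 4,4; δ0: rk 4, SNF 1^3·2
Ȟ^0: (4−4)−0=0 ⇒ 0
Ȟ^1: (4−0)−4=0 plus torsion [2] ⇒ Z/2
Ȟ^2: (0−0)−0=0 ⇒ 0

Ȟ^0 ≅ 0,  Ȟ^1 ≅ Z/2,  Ȟ^2 ≅ 0


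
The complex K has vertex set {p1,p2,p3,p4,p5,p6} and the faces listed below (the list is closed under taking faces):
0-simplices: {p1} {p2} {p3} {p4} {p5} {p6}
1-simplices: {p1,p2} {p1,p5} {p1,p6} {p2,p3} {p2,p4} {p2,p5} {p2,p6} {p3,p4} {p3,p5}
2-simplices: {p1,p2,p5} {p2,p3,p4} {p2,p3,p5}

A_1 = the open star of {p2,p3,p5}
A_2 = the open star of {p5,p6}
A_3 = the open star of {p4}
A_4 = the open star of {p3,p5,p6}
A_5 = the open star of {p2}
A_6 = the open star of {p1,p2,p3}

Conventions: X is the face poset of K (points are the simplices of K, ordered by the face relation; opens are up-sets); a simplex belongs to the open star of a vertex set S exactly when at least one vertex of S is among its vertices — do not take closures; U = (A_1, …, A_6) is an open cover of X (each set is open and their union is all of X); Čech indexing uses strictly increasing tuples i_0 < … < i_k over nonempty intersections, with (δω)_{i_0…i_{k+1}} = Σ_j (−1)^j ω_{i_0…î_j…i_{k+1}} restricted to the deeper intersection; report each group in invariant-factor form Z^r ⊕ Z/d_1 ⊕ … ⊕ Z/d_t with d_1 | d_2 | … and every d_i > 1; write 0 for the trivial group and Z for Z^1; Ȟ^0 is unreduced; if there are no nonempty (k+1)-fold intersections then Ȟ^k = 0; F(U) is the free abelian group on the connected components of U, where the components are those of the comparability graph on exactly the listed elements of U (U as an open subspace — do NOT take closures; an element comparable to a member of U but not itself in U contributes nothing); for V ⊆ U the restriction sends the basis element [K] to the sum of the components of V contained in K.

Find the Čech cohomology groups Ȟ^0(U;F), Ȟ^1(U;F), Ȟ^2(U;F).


intersection data:
  A1={{p2},{p3},{p5},{p1,p2},{p1,p5},{p2,p3},{p2,p4},{p2,p5},{p2,p6},{p3,p4},{p3,p5},{p1,p2,p5},{p2,p3,p4},{p2,p3,p5}} A2={{p5},{p6},{p1,p5},{p1,p6},{p2,p5},{p2,p6},{p3,p5},{p1,p2,p5},{p2,p3,p5}} A3={{p4},{p2,p4},{p3,p4},{p2,p3,p4}} A4={{p3},{p5},{p6},{p1,p5},{p1,p6},{p2,p3},{p2,p5},{p2,p6},{p3,p4},{p3,p5},{p1,p2,p5},{p2,p3,p4},{p2,p3,p5}} A5={{p2},{p1,p2},{p2,p3},{p2,p4},{p2,p5},{p2,p6},{p1,p2,p5},{p2,p3,p4},{p2,p3,p5}} A6={{p1},{p2},{p3},{p1,p2},{p1,p5},{p1,p6},{p2,p3},{p2,p4},{p2,p5},{p2,p6},{p3,p4},{p3,p5},{p1,p2,p5},{p2,p3,p4},{p2,p3,p5}}
  A12={{p5},{p1,p5},{p2,p5},{p2,p6},{p3,p5},{p1,p2,p5},{p2,p3,p5}} A13={{p2,p4},{p3,p4},{p2,p3,p4}} A14={{p3},{p5},{p1,p5},{p2,p3},{p2,p5},{p2,p6},{p3,p4},{p3,p5},{p1,p2,p5},{p2,p3,p4},{p2,p3,p5}} A15={{p2},{p1,p2},{p2,p3},{p2,p4},{p2,p5},{p2,p6},{p1,p2,p5},{p2,p3,p4},{p2,p3,p5}} A16={{p2},{p3},{p1,p2},{p1,p5},{p2,p3},{p2,p4},{p2,p5},{p2,p6},{p3,p4},{p3,p5},{p1,p2,p5},{p2,p3,p4},{p2,p3,p5}} A24={{p5},{p6},{p1,p5},{p1,p6},{p2,p5},{p2,p6},{p3,p5},{p1,p2,p5},{p2,p3,p5}} A25={{p2,p5},{p2,p6},{p1,p2,p5},{p2,p3,p5}} A26={{p1,p5},{p1,p6},{p2,p5},{p2,p6},{p3,p5},{p1,p2,p5},{p2,p3,p5}} A34={{p3,p4},{p2,p3,p4}} A35={{p2,p4},{p2,p3,p4}} A36={{p2,p4},{p3,p4},{p2,p3,p4}} A45={{p2,p3},{p2,p5},{p2,p6},{p1,p2,p5},{p2,p3,p4},{p2,p3,p5}} A46={{p3},{p1,p5},{p1,p6},{p2,p3},{p2,p5},{p2,p6},{p3,p4},{p3,p5},{p1,p2,p5},{p2,p3,p4},{p2,p3,p5}} A56={{p2},{p1,p2},{p2,p3},{p2,p4},{p2,p5},{p2,p6},{p1,p2,p5},{p2,p3,p4},{p2,p3,p5}}
  A124={{p5},{p1,p5},{p2,p5},{p2,p6},{p3,p5},{p1,p2,p5},{p2,p3,p5}} A125={{p2,p5},{p2,p6},{p1,p2,p5},{p2,p3,p5}} A126={{p1,p5},{p2,p5},{p2,p6},{p3,p5},{p1,p2,p5},{p2,p3,p5}} A134={{p3,p4},{p2,p3,p4}} A135={{p2,p4},{p2,p3,p4}} A136={{p2,p4},{p3,p4},{p2,p3,p4}} A145={{p2,p3},{p2,p5},{p2,p6},{p1,p2,p5},{p2,p3,p4},{p2,p3,p5}} A146={{p3},{p1,p5},{p2,p3},{p2,p5},{p2,p6},{p3,p4},{p3,p5},{p1,p2,p5},{p2,p3,p4},{p2,p3,p5}} A156={{p2},{p1,p2},{p2,p3},{p2,p4},{p2,p5},{p2,p6},{p1,p2,p5},{p2,p3,p4},{p2,p3,p5}} A245={{p2,p5},{p2,p6},{p1,p2,p5},{p2,p3,p5}} A246={{p1,p5},{p1,p6},{p2,p5},{p2,p6},{p3,p5},{p1,p2,p5},{p2,p3,p5}} A256={{p2,p5},{p2,p6},{p1,p2,p5},{p2,p3,p5}} A345={{p2,p3,p4}} A346={{p3,p4},{p2,p3,p4}} A356={{p2,p4},{p2,p3,p4}} A456={{p2,p3},{p2,p5},{p2,p6},{p1,p2,p5},{p2,p3,p4},{p2,p3,p5}}
  A1245={{p2,p5},{p2,p6},{p1,p2,p5},{p2,p3,p5}} A1246={{p1,p5},{p2,p5},{p2,p6},{p3,p5},{p1,p2,p5},{p2,p3,p5}} A1256={{p2,p5},{p2,p6},{p1,p2,p5},{p2,p3,p5}} A1345={{p2,p3,p4}} A1346={{p3,p4},{p2,p3,p4}} A1356={{p2,p4},{p2,p3,p4}} A1456={{p2,p3},{p2,p5},{p2,p6},{p1,p2,p5},{p2,p3,p4},{p2,p3,p5}} A2456={{p2,p5},{p2,p6},{p1,p2,p5},{p2,p3,p5}} A3456={{p2,p3,p4}}
  A12456={{p2,p5},{p2,p6},{p1,p2,p5},{p2,p3,p5}} A13456={{p2,p3,p4}}
components per intersection:
  A1: {{p2},{p3},{p5},{p1,p2},{p1,p5},{p2,p3},{p2,p4},{p2,p5},{p2,p6},{p3,p4},{p3,p5},{p1,p2,p5},{p2,p3,p4},{p2,p3,p5}}
  A2: {{p5},{p1,p5},{p2,p5},{p3,p5},{p1,p2,p5},{p2,p3,p5}} {{p6},{p1,p6},{p2,p6}}
  A3: {{p4},{p2,p4},{p3,p4},{p2,p3,p4}}
  A4: {{p3},{p5},{p1,p5},{p2,p3},{p2,p5},{p3,p4},{p3,p5},{p1,p2,p5},{p2,p3,p4},{p2,p3,p5}} {{p6},{p1,p6},{p2,p6}}
  A5: {{p2},{p1,p2},{p2,p3},{p2,p4},{p2,p5},{p2,p6},{p1,p2,p5},{p2,p3,p4},{p2,p3,p5}}
  A6: {{p1},{p2},{p3},{p1,p2},{p1,p5},{p1,p6},{p2,p3},{p2,p4},{p2,p5},{p2,p6},{p3,p4},{p3,p5},{p1,p2,p5},{p2,p3,p4},{p2,p3,p5}}
  A12: {{p5},{p1,p5},{p2,p5},{p3,p5},{p1,p2,p5},{p2,p3,p5}} {{p2,p6}}
  A13: {{p2,p4},{p3,p4},{p2,p3,p4}}
  A14: {{p3},{p5},{p1,p5},{p2,p3},{p2,p5},{p3,p4},{p3,p5},{p1,p2,p5},{p2,p3,p4},{p2,p3,p5}} {{p2,p6}}
  A15: {{p2},{p1,p2},{p2,p3},{p2,p4},{p2,p5},{p2,p6},{p1,p2,p5},{p2,p3,p4},{p2,p3,p5}}
  A16: {{p2},{p3},{p1,p2},{p1,p5},{p2,p3},{p2,p4},{p2,p5},{p2,p6},{p3,p4},{p3,p5},{p1,p2,p5},{p2,p3,p4},{p2,p3,p5}}
  A24: {{p5},{p1,p5},{p2,p5},{p3,p5},{p1,p2,p5},{p2,p3,p5}} {{p6},{p1,p6},{p2,p6}}
  A25: {{p2,p5},{p1,p2,p5},{p2,p3,p5}} {{p2,p6}}
  A26: {{p1,p5},{p2,p5},{p3,p5},{p1,p2,p5},{p2,p3,p5}} {{p1,p6}} {{p2,p6}}
  A34: {{p3,p4},{p2,p3,p4}}
  A35: {{p2,p4},{p2,p3,p4}}
  A36: {{p2,p4},{p3,p4},{p2,p3,p4}}
  A45: {{p2,p3},{p2,p5},{p1,p2,p5},{p2,p3,p4},{p2,p3,p5}} {{p2,p6}}
  A46: {{p3},{p1,p5},{p2,p3},{p2,p5},{p3,p4},{p3,p5},{p1,p2,p5},{p2,p3,p4},{p2,p3,p5}} {{p1,p6}} {{p2,p6}}
  A56: {{p2},{p1,p2},{p2,p3},{p2,p4},{p2,p5},{p2,p6},{p1,p2,p5},{p2,p3,p4},{p2,p3,p5}}
  A124: {{p5},{p1,p5},{p2,p5},{p3,p5},{p1,p2,p5},{p2,p3,p5}} {{p2,p6}}
  A125: {{p2,p5},{p1,p2,p5},{p2,p3,p5}} {{p2,p6}}
  A126: {{p1,p5},{p2,p5},{p3,p5},{p1,p2,p5},{p2,p3,p5}} {{p2,p6}}
  A134: {{p3,p4},{p2,p3,p4}}
  A135: {{p2,p4},{p2,p3,p4}}
  A136: {{p2,p4},{p3,p4},{p2,p3,p4}}
  A145: {{p2,p3},{p2,p5},{p1,p2,p5},{p2,p3,p4},{p2,p3,p5}} {{p2,p6}}
  A146: {{p3},{p1,p5},{p2,p3},{p2,p5},{p3,p4},{p3,p5},{p1,p2,p5},{p2,p3,p4},{p2,p3,p5}} {{p2,p6}}
  A156: {{p2},{p1,p2},{p2,p3},{p2,p4},{p2,p5},{p2,p6},{p1,p2,p5},{p2,p3,p4},{p2,p3,p5}}
  A245: {{p2,p5},{p1,p2,p5},{p2,p3,p5}} {{p2,p6}}
  A246: {{p1,p5},{p2,p5},{p3,p5},{p1,p2,p5},{p2,p3,p5}} {{p1,p6}} {{p2,p6}}
  A256: {{p2,p5},{p1,p2,p5},{p2,p3,p5}} {{p2,p6}}
  A345: {{p2,p3,p4}}
  A346: {{p3,p4},{p2,p3,p4}}
  A356: {{p2,p4},{p2,p3,p4}}
  A456: {{p2,p3},{p2,p5},{p1,p2,p5},{p2,p3,p4},{p2,p3,p5}} {{p2,p6}}
  A1245: {{p2,p5},{p1,p2,p5},{p2,p3,p5}} {{p2,p6}}
  A1246: {{p1,p5},{p2,p5},{p3,p5},{p1,p2,p5},{p2,p3,p5}} {{p2,p6}}
  A1256: {{p2,p5},{p1,p2,p5},{p2,p3,p5}} {{p2,p6}}
  A1345: {{p2,p3,p4}}
  A1346: {{p3,p4},{p2,p3,p4}}
  A1356: {{p2,p4},{p2,p3,p4}}
  A1456: {{p2,p3},{p2,p5},{p1,p2,p5},{p2,p3,p4},{p2,p3,p5}} {{p2,p6}}
  A2456: {{p2,p5},{p1,p2,p5},{p2,p3,p5}} {{p2,p6}}
  A3456: {{p2,p3,p4}}
  A12456: {{p2,p5},{p1,p2,p5},{p2,p3,p5}} {{p2,p6}}
  A13456: {{p2,p3,p4}}
C dims 8,23,26,14; δ0: rk 7, SNF 1^7; δ1: rk 15, SNF 1^15; δ2: rk 11, SNF 1^11
Ȟ^0 = (8 − 7) − 0 = 1, so Ȟ^0 ≅ Z
Ȟ^1 = (23 − 15) − 7 = 1, so Ȟ^1 ≅ Z
Ȟ^2 = (26 − 11) − 15 = 0, so Ȟ^2 ≅ 0

Ȟ^0 = Z; Ȟ^1 = Z; Ȟ^2 = 0


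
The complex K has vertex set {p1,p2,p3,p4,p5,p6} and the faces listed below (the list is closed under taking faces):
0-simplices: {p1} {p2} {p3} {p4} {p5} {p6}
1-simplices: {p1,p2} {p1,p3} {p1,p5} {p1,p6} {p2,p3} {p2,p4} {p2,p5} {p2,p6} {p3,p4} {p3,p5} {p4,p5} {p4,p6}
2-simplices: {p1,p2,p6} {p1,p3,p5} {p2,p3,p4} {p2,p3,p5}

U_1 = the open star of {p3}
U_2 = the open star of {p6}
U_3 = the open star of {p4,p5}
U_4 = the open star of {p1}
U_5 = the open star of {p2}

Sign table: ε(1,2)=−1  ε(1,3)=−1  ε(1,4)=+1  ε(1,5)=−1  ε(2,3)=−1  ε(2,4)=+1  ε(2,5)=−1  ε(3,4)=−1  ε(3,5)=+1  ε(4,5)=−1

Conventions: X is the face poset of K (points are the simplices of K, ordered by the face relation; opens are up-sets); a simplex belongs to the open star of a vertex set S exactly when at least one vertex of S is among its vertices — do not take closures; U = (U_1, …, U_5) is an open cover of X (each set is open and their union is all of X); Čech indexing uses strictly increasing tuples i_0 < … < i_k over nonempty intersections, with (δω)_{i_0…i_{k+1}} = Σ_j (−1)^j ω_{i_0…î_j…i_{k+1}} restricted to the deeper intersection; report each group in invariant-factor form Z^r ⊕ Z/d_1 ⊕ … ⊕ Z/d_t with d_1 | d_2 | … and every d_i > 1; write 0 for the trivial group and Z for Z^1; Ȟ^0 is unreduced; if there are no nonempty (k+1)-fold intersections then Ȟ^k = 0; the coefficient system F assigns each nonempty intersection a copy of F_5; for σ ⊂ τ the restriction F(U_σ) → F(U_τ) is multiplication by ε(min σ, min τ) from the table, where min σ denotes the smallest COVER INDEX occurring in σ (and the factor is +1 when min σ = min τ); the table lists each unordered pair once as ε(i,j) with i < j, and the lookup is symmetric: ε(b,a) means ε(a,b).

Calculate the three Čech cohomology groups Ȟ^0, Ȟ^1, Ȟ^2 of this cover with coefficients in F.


Ȟ^0(U;F) ≅ Z/5, Ȟ^1(U;F) ≅ Z/5 ⊕ Z/5 and Ȟ^2(U;F) ≅ 0

nonempty overlaps:
  U1={{p3},{p1,p3},{p2,p3},{p3,p4},{p3,p5},{p1,p3,p5},{p2,p3,p4},{p2,p3,p5}} U2={{p6},{p1,p6},{p2,p6},{p4,p6},{p1,p2,p6}} U3={{p4},{p5},{p1,p5},{p2,p4},{p2,p5},{p3,p4},{p3,p5},{p4,p5},{p4,p6},{p1,p3,p5},{p2,p3,p4},{p2,p3,p5}} U4={{p1},{p1,p2},{p1,p3},{p1,p5},{p1,p6},{p1,p2,p6},{p1,p3,p5}} U5={{p2},{p1,p2},{p2,p3},{p2,p4},{p2,p5},{p2,p6},{p1,p2,p6},{p2,p3,p4},{p2,p3,p5}}
  U13={{p3,p4},{p3,p5},{p1,p3,p5},{p2,p3,p4},{p2,p3,p5}} U14={{p1,p3},{p1,p3,p5}} U15={{p2,p3},{p2,p3,p4},{p2,p3,p5}} U23={{p4,p6}} U24={{p1,p6},{p1,p2,p6}} U25={{p2,p6},{p1,p2,p6}} U34={{p1,p5},{p1,p3,p5}} U35={{p2,p4},{p2,p5},{p2,p3,p4},{p2,p3,p5}} U45={{p1,p2},{p1,p2,p6}}
  U134={{p1,p3,p5}} U135={{p2,p3,p4},{p2,p3,p5}} U245={{p1,p2,p6}}
C dims 5,9,3; δ0: rk_F5 4; δ1: rk_F5 3
degree 0: 5−4−0 = 1 → Ȟ^0 ≅ Z/5
degree 1: 9−3−4 = 2 → Ȟ^1 ≅ Z/5 ⊕ Z/5
degree 2: 3−0−3 = 0 → Ȟ^2 ≅ 0


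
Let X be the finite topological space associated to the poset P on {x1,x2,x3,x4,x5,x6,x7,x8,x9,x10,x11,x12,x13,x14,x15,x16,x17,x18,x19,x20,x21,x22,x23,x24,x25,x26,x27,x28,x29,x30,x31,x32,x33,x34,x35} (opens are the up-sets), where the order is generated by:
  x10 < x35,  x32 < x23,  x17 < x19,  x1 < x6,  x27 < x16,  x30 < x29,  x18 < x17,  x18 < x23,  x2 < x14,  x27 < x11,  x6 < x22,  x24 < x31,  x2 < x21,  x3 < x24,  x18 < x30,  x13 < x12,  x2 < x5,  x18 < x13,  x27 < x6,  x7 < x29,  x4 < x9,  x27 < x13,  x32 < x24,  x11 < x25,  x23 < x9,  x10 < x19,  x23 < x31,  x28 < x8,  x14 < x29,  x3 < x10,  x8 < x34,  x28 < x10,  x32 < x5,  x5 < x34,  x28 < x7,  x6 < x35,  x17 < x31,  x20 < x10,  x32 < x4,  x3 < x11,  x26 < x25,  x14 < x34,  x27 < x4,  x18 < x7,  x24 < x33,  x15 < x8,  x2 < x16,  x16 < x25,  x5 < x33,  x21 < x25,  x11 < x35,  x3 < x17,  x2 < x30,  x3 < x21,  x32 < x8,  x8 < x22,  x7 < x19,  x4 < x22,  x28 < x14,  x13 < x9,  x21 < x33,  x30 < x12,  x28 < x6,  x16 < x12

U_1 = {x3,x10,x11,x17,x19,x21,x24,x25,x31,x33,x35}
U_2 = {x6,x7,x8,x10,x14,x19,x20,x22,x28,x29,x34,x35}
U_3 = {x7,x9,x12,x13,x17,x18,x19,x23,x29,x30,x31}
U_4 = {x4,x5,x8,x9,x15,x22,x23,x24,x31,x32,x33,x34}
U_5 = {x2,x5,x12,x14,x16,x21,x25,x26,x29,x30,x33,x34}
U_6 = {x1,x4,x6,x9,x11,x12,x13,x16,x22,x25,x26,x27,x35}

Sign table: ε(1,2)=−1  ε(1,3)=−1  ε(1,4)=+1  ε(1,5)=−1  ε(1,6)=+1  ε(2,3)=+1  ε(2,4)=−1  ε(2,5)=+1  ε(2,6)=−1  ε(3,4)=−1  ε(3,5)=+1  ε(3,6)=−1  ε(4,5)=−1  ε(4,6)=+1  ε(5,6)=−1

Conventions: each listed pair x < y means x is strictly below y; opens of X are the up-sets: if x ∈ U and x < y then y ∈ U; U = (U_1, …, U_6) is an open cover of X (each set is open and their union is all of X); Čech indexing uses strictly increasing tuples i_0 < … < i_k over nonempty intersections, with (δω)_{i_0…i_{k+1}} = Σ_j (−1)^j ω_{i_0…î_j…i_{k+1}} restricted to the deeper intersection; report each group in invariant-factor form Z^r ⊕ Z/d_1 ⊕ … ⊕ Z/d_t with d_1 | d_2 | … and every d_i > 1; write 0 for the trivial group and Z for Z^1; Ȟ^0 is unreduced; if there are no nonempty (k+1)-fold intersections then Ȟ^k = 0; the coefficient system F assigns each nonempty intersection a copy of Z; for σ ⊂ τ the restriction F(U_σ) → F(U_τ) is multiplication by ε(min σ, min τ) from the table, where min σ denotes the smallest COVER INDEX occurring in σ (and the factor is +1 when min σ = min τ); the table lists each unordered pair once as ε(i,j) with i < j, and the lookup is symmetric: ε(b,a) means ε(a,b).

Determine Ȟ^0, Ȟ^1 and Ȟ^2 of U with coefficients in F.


cover nerve:
  U12={x10,x19,x35} U13={x17,x19,x31} U14={x24,x31,x33} U15={x21,x25,x33} U16={x11,x25,x35} U23={x7,x19,x29} U24={x8,x22,x34} U25={x14,x29,x34} U26={x6,x22,x35} U34={x9,x23,x31} U35={x12,x29,x30} U36={x9,x12,x13} U45={x5,x33,x34} U46={x4,x9,x22} U56={x12,x16,x25,x26}
  U123={x19} U126={x35} U134={x31} U145={x33} U156={x25} U235={x29} U245={x34} U246={x22} U346={x9} U356={x12}
C dims 6,15,10; δ0: rk 5, SNF 1^5; δ1: rk 10, SNF 1^9·2
Ȟ^0: (6−5)−0=1 ⇒ Z
Ȟ^1: (15−10)−5=0 ⇒ 0
Ȟ^2: (10−0)−10=0 plus torsion [2] ⇒ Z/2

Ȟ^0 = Z,  Ȟ^1 = 0,  Ȟ^2 = Z/2


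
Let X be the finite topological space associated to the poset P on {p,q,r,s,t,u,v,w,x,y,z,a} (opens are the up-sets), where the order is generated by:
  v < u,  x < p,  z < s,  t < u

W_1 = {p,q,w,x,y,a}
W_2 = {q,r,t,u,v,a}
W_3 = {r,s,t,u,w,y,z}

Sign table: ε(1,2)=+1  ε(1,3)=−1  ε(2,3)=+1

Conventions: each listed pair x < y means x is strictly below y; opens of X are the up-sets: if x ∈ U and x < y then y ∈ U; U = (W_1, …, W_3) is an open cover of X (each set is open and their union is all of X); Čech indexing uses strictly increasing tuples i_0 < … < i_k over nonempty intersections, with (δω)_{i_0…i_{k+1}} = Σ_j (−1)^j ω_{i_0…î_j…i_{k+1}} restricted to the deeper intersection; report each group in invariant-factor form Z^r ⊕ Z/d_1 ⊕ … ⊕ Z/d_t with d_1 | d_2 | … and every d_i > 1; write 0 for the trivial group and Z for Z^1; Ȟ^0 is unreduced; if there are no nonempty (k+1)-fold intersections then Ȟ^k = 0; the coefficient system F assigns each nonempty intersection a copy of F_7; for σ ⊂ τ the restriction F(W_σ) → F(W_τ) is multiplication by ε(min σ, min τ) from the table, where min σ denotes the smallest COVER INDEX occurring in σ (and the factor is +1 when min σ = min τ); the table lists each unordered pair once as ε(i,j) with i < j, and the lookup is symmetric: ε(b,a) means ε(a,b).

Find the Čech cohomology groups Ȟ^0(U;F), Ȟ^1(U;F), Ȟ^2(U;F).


Ȟ^0 ≅ 0, Ȟ^1 ≅ 0 and Ȟ^2 ≅ 0

nonempty overlaps:
  W12={q,a} W13={w,y} W23={r,t,u}
C dims 3,3; δ0: rk_F7 3
degree 0: 3−3−0 = 0 → Ȟ^0 ≅ 0
degree 1: 3−0−3 = 0 → Ȟ^1 ≅ 0
degree 2: 0−0−0 = 0 → Ȟ^2 ≅ 0


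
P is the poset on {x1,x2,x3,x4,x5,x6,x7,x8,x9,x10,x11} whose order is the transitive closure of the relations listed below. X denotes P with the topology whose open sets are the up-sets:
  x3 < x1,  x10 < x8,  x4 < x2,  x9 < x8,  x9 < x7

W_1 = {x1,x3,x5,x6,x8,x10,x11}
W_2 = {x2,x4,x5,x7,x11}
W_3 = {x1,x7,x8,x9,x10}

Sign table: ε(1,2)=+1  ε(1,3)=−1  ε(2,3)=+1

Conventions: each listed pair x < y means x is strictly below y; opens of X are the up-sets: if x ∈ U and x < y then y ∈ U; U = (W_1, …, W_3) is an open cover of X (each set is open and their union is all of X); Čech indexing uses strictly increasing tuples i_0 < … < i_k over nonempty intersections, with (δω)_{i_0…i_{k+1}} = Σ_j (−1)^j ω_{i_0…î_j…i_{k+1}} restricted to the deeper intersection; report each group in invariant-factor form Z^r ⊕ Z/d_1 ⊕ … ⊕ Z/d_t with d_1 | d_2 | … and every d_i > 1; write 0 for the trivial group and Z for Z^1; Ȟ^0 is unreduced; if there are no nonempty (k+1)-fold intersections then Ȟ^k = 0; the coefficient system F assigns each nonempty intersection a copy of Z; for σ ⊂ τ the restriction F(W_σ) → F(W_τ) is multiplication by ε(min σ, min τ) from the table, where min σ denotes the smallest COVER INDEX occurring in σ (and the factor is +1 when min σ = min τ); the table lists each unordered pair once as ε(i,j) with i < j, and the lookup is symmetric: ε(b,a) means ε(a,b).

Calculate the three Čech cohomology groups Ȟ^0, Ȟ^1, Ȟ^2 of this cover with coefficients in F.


nerve of the cover:
  W12={x5,x11} W13={x1,x8,x10} W23={x7}
C dims 3,3; δ0: rk 3, SNF 1^2·2
Ȟ^0 = (3 − 3) − 0 = 0, so Ȟ^0 ≅ 0
Ȟ^1 = (3 − 0) − 3 = 0 plus torsion [2], so Ȟ^1 ≅ Z/2
Ȟ^2 = (0 − 0) − 0 = 0, so Ȟ^2 ≅ 0

Ȟ^0 = 0, Ȟ^1 = Z/2 and Ȟ^2 = 0


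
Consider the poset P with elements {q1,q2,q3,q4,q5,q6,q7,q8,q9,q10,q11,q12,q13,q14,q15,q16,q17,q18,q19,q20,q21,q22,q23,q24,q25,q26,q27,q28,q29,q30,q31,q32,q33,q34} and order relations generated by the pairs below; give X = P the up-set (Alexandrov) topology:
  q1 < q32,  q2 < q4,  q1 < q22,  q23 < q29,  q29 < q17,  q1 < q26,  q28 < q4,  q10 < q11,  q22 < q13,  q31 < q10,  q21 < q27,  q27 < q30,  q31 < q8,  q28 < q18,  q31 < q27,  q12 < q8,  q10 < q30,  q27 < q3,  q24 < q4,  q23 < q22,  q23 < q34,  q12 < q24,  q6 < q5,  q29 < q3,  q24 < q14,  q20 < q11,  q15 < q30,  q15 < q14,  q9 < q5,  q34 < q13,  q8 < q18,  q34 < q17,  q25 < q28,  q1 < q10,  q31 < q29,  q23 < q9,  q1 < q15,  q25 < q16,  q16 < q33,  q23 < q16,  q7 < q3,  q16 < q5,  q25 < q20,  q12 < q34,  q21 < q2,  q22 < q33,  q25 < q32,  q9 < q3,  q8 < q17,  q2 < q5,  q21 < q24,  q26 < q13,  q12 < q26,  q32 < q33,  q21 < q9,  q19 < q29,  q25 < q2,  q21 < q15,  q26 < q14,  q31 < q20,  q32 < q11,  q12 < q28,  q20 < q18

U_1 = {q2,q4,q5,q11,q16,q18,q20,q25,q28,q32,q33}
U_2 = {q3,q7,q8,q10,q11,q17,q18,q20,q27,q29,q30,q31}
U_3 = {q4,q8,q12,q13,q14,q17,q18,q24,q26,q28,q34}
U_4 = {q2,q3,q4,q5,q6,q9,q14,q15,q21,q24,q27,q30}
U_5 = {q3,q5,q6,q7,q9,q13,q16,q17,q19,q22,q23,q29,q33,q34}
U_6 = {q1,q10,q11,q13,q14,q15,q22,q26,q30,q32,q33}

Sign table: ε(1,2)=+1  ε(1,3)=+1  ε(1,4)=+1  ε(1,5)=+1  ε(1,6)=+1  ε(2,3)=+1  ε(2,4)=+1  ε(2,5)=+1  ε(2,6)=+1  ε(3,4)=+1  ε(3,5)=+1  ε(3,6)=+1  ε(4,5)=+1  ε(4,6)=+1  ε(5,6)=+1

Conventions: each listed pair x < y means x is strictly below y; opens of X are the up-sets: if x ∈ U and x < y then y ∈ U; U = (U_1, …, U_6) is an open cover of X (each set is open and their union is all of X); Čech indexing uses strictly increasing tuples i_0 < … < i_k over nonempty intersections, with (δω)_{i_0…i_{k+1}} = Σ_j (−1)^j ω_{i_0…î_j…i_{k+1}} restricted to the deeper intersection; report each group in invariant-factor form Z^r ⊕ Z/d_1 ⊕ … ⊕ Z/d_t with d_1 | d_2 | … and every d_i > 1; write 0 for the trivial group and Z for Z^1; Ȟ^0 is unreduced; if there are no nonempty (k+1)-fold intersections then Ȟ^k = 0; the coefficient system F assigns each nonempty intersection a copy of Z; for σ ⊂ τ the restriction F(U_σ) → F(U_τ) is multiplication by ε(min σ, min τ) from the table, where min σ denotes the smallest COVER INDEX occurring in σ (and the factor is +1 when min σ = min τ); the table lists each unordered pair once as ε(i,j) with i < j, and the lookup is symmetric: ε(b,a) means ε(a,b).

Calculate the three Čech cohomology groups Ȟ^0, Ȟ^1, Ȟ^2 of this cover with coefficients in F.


nonempty intersections:
  U12={q11,q18,q20} U13={q4,q18,q28} U14={q2,q4,q5} U15={q5,q16,q33} U16={q11,q32,q33} U23={q8,q17,q18} U24={q3,q27,q30} U25={q3,q7,q17,q29} U26={q10,q11,q30} U34={q4,q14,q24} U35={q13,q17,q34} U36={q13,q14,q26} U45={q3,q5,q6,q9} U46={q14,q15,q30} U56={q13,q22,q33}
  U123={q18} U126={q11} U134={q4} U145={q5} U156={q33} U235={q17} U245={q3} U246={q30} U346={q14} U356={q13}
C dims 6,15,10; δ0: rk 5, SNF 1^5; δ1: rk 10, SNF 1^9·2
Ȟ^0: (6−5)−0=1 ⇒ Z
Ȟ^1: (15−10)−5=0 ⇒ 0
Ȟ^2: (10−0)−10=0 plus torsion [2] ⇒ Z/2

Ȟ^0(U;F) ≅ Z,  Ȟ^1(U;F) ≅ 0,  Ȟ^2(U;F) ≅ Z/2


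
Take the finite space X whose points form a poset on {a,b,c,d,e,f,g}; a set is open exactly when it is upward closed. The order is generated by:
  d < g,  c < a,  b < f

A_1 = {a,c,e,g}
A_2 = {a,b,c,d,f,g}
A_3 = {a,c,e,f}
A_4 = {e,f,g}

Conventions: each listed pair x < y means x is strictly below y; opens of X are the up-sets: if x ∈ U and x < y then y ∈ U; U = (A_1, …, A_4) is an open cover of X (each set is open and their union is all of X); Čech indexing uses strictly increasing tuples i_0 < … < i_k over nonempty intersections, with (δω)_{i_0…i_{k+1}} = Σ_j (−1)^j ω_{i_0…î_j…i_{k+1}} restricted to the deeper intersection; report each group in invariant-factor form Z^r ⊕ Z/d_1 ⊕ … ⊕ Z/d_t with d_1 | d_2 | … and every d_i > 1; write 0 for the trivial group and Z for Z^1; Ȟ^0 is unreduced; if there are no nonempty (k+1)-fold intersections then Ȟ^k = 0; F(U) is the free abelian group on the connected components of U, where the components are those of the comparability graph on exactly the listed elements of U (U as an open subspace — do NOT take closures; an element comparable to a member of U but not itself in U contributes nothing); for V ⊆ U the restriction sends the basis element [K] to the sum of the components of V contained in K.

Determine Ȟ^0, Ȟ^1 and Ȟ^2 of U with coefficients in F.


nonempty intersections:
  A12={a,c,g} A13={a,c,e} A14={e,g} A23={a,c,f} A24={f,g} A34={e,f}
  A123={a,c} A124={g} A134={e} A234={f}
components per intersection:
  A1: {a,c} {e} {g}
  A2: {a,c} {b,f} {d,g}
  A3: {a,c} {e} {f}
  A4: {e} {f} {g}
  A12: {a,c} {g}
  A13: {a,c} {e}
  A14: {e} {g}
  A23: {a,c} {f}
  A24: {f} {g}
  A34: {e} {f}
  A123: {a,c}
  A124: {g}
  A134: {e}
  A234: {f}
C dims 12,12,4; δ0: rk 8, SNF 1^8; δ1: rk 4, SNF 1^4
Ȟ^0: (12−8)−0=4 ⇒ Z^4
Ȟ^1: (12−4)−8=0 ⇒ 0
Ȟ^2: (4−0)−4=0 ⇒ 0

Ȟ^0 ≅ Z^4; Ȟ^1 ≅ 0; Ȟ^2 ≅ 0


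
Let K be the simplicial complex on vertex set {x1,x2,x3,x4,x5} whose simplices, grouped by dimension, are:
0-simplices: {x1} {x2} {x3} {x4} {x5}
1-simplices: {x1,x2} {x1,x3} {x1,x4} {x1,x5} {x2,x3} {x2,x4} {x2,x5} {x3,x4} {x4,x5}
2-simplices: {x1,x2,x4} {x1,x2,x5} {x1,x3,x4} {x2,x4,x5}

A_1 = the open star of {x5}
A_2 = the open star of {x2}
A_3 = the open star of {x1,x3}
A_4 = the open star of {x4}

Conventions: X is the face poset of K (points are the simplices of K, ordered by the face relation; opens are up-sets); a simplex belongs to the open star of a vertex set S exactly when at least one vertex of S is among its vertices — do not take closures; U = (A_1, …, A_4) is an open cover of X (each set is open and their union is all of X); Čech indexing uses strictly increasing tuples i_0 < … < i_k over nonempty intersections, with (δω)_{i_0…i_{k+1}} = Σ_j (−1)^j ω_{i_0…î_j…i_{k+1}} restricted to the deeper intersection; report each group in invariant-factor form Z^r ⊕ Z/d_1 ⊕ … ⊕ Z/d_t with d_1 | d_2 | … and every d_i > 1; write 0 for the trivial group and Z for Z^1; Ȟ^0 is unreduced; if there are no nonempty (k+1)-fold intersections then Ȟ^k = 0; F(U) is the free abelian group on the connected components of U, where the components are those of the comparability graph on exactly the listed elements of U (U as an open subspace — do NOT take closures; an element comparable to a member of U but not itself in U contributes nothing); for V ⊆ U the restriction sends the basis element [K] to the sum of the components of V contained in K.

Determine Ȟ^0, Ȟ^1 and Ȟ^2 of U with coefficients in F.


Ȟ^0(U;F) ≅ Z, Ȟ^1(U;F) ≅ Z and Ȟ^2(U;F) ≅ 0

nonempty intersections:
  A1={{x5},{x1,x5},{x2,x5},{x4,x5},{x1,x2,x5},{x2,x4,x5}} A2={{x2},{x1,x2},{x2,x3},{x2,x4},{x2,x5},{x1,x2,x4},{x1,x2,x5},{x2,x4,x5}} A3={{x1},{x3},{x1,x2},{x1,x3},{x1,x4},{x1,x5},{x2,x3},{x3,x4},{x1,x2,x4},{x1,x2,x5},{x1,x3,x4}} A4={{x4},{x1,x4},{x2,x4},{x3,x4},{x4,x5},{x1,x2,x4},{x1,x3,x4},{x2,x4,x5}}
  A12={{x2,x5},{x1,x2,x5},{x2,x4,x5}} A13={{x1,x5},{x1,x2,x5}} A14={{x4,x5},{x2,x4,x5}} A23={{x1,x2},{x2,x3},{x1,x2,x4},{x1,x2,x5}} A24={{x2,x4},{x1,x2,x4},{x2,x4,x5}} A34={{x1,x4},{x3,x4},{x1,x2,x4},{x1,x3,x4}}
  A123={{x1,x2,x5}} A124={{x2,x4,x5}} A234={{x1,x2,x4}}
components per intersection:
  A1: {{x5},{x1,x5},{x2,x5},{x4,x5},{x1,x2,x5},{x2,x4,x5}}
  A2: {{x2},{x1,x2},{x2,x3},{x2,x4},{x2,x5},{x1,x2,x4},{x1,x2,x5},{x2,x4,x5}}
  A3: {{x1},{x3},{x1,x2},{x1,x3},{x1,x4},{x1,x5},{x2,x3},{x3,x4},{x1,x2,x4},{x1,x2,x5},{x1,x3,x4}}
  A4: {{x4},{x1,x4},{x2,x4},{x3,x4},{x4,x5},{x1,x2,x4},{x1,x3,x4},{x2,x4,x5}}
  A12: {{x2,x5},{x1,x2,x5},{x2,x4,x5}}
  A13: {{x1,x5},{x1,x2,x5}}
  A14: {{x4,x5},{x2,x4,x5}}
  A23: {{x1,x2},{x1,x2,x4},{x1,x2,x5}} {{x2,x3}}
  A24: {{x2,x4},{x1,x2,x4},{x2,x4,x5}}
  A34: {{x1,x4},{x3,x4},{x1,x2,x4},{x1,x3,x4}}
  A123: {{x1,x2,x5}}
  A124: {{x2,x4,x5}}
  A234: {{x1,x2,x4}}
C dims 4,7,3; δ0: rk 3, SNF 1^3; δ1: rk 3, SNF 1^3
Ȟ^0: (4−3)−0=1 ⇒ Z
Ȟ^1: (7−3)−3=1 ⇒ Z
Ȟ^2: (3−0)−3=0 ⇒ 0


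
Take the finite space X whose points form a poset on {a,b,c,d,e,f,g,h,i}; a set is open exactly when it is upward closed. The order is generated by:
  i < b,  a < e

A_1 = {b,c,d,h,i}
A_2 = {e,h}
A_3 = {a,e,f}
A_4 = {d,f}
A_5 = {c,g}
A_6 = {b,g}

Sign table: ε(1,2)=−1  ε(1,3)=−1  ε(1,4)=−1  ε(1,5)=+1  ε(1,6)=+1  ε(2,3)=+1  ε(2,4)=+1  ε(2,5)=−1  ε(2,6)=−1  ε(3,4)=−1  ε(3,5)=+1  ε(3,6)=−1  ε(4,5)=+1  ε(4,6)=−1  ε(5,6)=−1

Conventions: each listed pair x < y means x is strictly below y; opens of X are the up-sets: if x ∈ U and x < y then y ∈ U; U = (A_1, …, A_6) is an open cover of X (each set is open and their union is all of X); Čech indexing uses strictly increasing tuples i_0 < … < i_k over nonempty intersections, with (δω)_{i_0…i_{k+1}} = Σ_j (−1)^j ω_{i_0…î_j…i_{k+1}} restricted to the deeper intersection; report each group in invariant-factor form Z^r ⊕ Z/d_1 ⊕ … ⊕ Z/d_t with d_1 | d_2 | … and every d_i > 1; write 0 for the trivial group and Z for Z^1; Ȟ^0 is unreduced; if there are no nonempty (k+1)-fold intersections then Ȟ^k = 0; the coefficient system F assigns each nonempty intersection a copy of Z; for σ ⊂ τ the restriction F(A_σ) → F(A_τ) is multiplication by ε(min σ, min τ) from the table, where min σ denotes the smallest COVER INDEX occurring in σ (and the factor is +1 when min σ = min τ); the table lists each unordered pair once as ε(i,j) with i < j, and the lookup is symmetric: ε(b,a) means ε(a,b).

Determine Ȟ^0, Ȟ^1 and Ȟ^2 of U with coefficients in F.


Ȟ^0(U;F) ≅ 0, Ȟ^1(U;F) ≅ Z ⊕ Z/2, Ȟ^2(U;F) ≅ 0

cover nerve:
  A12={h} A14={d} A15={c} A16={b} A23={e} A34={f} A56={g}
C dims 6,7; δ0: rk 6, SNF 1^5·2
Ȟ^0: (6−6)−0=0 ⇒ 0
Ȟ^1: (7−0)−6=1 plus torsion [2] ⇒ Z ⊕ Z/2
Ȟ^2: (0−0)−0=0 ⇒ 0
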